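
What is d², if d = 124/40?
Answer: 961/100 ≈ 9.6100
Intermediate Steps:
d = 31/10 (d = 124*(1/40) = 31/10 ≈ 3.1000)
d² = (31/10)² = 961/100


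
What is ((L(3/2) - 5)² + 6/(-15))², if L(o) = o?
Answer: 56169/400 ≈ 140.42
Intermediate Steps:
((L(3/2) - 5)² + 6/(-15))² = ((3/2 - 5)² + 6/(-15))² = ((3*(½) - 5)² + 6*(-1/15))² = ((3/2 - 5)² - ⅖)² = ((-7/2)² - ⅖)² = (49/4 - ⅖)² = (237/20)² = 56169/400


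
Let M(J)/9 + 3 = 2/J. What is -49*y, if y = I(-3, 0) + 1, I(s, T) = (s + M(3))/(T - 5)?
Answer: -1421/5 ≈ -284.20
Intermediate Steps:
M(J) = -27 + 18/J (M(J) = -27 + 9*(2/J) = -27 + 18/J)
I(s, T) = (-21 + s)/(-5 + T) (I(s, T) = (s + (-27 + 18/3))/(T - 5) = (s + (-27 + 18*(⅓)))/(-5 + T) = (s + (-27 + 6))/(-5 + T) = (s - 21)/(-5 + T) = (-21 + s)/(-5 + T))
y = 29/5 (y = (-21 - 3)/(-5 + 0) + 1 = -24/(-5) + 1 = -⅕*(-24) + 1 = 24/5 + 1 = 29/5 ≈ 5.8000)
-49*y = -49*29/5 = -1421/5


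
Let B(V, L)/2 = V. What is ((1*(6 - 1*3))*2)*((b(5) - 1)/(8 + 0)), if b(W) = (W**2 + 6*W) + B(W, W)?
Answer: 48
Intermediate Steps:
B(V, L) = 2*V
b(W) = W**2 + 8*W (b(W) = (W**2 + 6*W) + 2*W = W**2 + 8*W)
((1*(6 - 1*3))*2)*((b(5) - 1)/(8 + 0)) = ((1*(6 - 1*3))*2)*((5*(8 + 5) - 1)/(8 + 0)) = ((1*(6 - 3))*2)*((5*13 - 1)/8) = ((1*3)*2)*((65 - 1)*(1/8)) = (3*2)*(64*(1/8)) = 6*8 = 48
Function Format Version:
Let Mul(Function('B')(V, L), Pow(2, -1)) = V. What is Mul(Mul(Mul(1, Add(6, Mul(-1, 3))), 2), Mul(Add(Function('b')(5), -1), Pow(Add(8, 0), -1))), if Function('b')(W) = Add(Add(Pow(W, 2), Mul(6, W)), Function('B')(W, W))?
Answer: 48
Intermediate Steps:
Function('B')(V, L) = Mul(2, V)
Function('b')(W) = Add(Pow(W, 2), Mul(8, W)) (Function('b')(W) = Add(Add(Pow(W, 2), Mul(6, W)), Mul(2, W)) = Add(Pow(W, 2), Mul(8, W)))
Mul(Mul(Mul(1, Add(6, Mul(-1, 3))), 2), Mul(Add(Function('b')(5), -1), Pow(Add(8, 0), -1))) = Mul(Mul(Mul(1, Add(6, Mul(-1, 3))), 2), Mul(Add(Mul(5, Add(8, 5)), -1), Pow(Add(8, 0), -1))) = Mul(Mul(Mul(1, Add(6, -3)), 2), Mul(Add(Mul(5, 13), -1), Pow(8, -1))) = Mul(Mul(Mul(1, 3), 2), Mul(Add(65, -1), Rational(1, 8))) = Mul(Mul(3, 2), Mul(64, Rational(1, 8))) = Mul(6, 8) = 48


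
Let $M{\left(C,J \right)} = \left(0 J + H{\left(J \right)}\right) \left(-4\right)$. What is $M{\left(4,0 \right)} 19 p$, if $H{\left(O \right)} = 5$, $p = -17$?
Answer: $6460$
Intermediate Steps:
$M{\left(C,J \right)} = -20$ ($M{\left(C,J \right)} = \left(0 J + 5\right) \left(-4\right) = \left(0 + 5\right) \left(-4\right) = 5 \left(-4\right) = -20$)
$M{\left(4,0 \right)} 19 p = \left(-20\right) 19 \left(-17\right) = \left(-380\right) \left(-17\right) = 6460$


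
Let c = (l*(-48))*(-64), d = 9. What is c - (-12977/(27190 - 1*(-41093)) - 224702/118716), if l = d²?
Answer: 336186650076449/1351047438 ≈ 2.4883e+5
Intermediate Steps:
l = 81 (l = 9² = 81)
c = 248832 (c = (81*(-48))*(-64) = -3888*(-64) = 248832)
c - (-12977/(27190 - 1*(-41093)) - 224702/118716) = 248832 - (-12977/(27190 - 1*(-41093)) - 224702/118716) = 248832 - (-12977/(27190 + 41093) - 224702*1/118716) = 248832 - (-12977/68283 - 112351/59358) = 248832 - 1*(-2813984033/1351047438) = 248832 + 2813984033/1351047438 = 336186650076449/1351047438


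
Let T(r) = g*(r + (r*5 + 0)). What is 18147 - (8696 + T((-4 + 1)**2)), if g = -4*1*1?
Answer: 9667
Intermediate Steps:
g = -4 (g = -4*1 = -4)
T(r) = -24*r (T(r) = -4*(r + (r*5 + 0)) = -4*(r + (5*r + 0)) = -4*(r + 5*r) = -24*r)
18147 - (8696 + T((-4 + 1)**2)) = 18147 - (8696 - 24*(-4 + 1)**2) = 18147 - (8696 - 24*(-3)**2) = 18147 - (8696 - 24*9) = 18147 - (8696 - 216) = 18147 - 1*8480 = 18147 - 8480 = 9667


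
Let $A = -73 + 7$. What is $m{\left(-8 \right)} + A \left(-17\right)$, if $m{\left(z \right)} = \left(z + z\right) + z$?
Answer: $1098$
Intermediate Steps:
$A = -66$
$m{\left(z \right)} = 3 z$ ($m{\left(z \right)} = 2 z + z = 3 z$)
$m{\left(-8 \right)} + A \left(-17\right) = 3 \left(-8\right) - -1122 = -24 + 1122 = 1098$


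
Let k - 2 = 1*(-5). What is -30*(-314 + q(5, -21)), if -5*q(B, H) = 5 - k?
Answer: 9468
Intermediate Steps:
k = -3 (k = 2 + 1*(-5) = 2 - 5 = -3)
q(B, H) = -8/5 (q(B, H) = -(5 - 1*(-3))/5 = -(5 + 3)/5 = -1/5*8 = -8/5)
-30*(-314 + q(5, -21)) = -30*(-314 - 8/5) = -30*(-1578/5) = 9468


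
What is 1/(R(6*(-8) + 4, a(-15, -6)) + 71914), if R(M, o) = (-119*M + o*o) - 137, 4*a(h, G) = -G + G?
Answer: 1/77013 ≈ 1.2985e-5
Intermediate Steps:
a(h, G) = 0 (a(h, G) = (-G + G)/4 = (1/4)*0 = 0)
R(M, o) = -137 + o**2 - 119*M (R(M, o) = (-119*M + o**2) - 137 = (o**2 - 119*M) - 137 = -137 + o**2 - 119*M)
1/(R(6*(-8) + 4, a(-15, -6)) + 71914) = 1/((-137 + 0**2 - 119*(6*(-8) + 4)) + 71914) = 1/((-137 + 0 - 119*(-48 + 4)) + 71914) = 1/((-137 + 0 - 119*(-44)) + 71914) = 1/((-137 + 0 + 5236) + 71914) = 1/(5099 + 71914) = 1/77013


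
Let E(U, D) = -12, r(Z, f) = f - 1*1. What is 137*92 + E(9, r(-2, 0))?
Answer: 12592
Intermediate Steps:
r(Z, f) = -1 + f (r(Z, f) = f - 1 = -1 + f)
137*92 + E(9, r(-2, 0)) = 137*92 - 12 = 12604 - 12 = 12592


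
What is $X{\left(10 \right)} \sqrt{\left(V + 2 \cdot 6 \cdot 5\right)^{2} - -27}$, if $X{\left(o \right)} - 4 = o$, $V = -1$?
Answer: $28 \sqrt{877} \approx 829.2$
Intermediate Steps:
$X{\left(o \right)} = 4 + o$
$X{\left(10 \right)} \sqrt{\left(V + 2 \cdot 6 \cdot 5\right)^{2} - -27} = \left(4 + 10\right) \sqrt{\left(-1 + 2 \cdot 6 \cdot 5\right)^{2} - -27} = 14 \sqrt{\left(-1 + 12 \cdot 5\right)^{2} + 27} = 14 \sqrt{\left(-1 + 60\right)^{2} + 27} = 14 \sqrt{59^{2} + 27} = 14 \sqrt{3481 + 27} = 14 \sqrt{3508} = 14 \cdot 2 \sqrt{877} = 28 \sqrt{877}$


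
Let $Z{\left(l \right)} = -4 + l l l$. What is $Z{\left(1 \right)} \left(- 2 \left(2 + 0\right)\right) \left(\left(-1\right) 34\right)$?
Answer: $-408$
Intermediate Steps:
$Z{\left(l \right)} = -4 + l^{3}$ ($Z{\left(l \right)} = -4 + l^{2} l = -4 + l^{3}$)
$Z{\left(1 \right)} \left(- 2 \left(2 + 0\right)\right) \left(\left(-1\right) 34\right) = \left(-4 + 1^{3}\right) \left(- 2 \left(2 + 0\right)\right) \left(\left(-1\right) 34\right) = \left(-4 + 1\right) \left(\left(-2\right) 2\right) \left(-34\right) = \left(-3\right) \left(-4\right) \left(-34\right) = 12 \left(-34\right) = -408$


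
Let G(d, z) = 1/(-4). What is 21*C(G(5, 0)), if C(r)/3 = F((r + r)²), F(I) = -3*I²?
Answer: -189/16 ≈ -11.813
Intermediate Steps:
G(d, z) = -¼
C(r) = -144*r⁴ (C(r) = 3*(-3*(r + r)⁴) = 3*(-3*16*r⁴) = 3*(-48*r⁴) = -144*r⁴)
21*C(G(5, 0)) = 21*(-144*(-¼)⁴) = 21*(-144*1/256) = 21*(-9/16) = -189/16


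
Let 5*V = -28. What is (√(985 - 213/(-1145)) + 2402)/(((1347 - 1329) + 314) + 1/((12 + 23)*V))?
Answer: 470792/65071 + 196*√1291603510/74506295 ≈ 7.3296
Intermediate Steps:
V = -28/5 (V = (⅕)*(-28) = -28/5 ≈ -5.6000)
(√(985 - 213/(-1145)) + 2402)/(((1347 - 1329) + 314) + 1/((12 + 23)*V)) = (√(985 - 213/(-1145)) + 2402)/(((1347 - 1329) + 314) + 1/((12 + 23)*(-28/5))) = (√(985 - 213*(-1/1145)) + 2402)/((18 + 314) + 1/(35*(-28/5))) = (√(985 + 213/1145) + 2402)/(332 + 1/(-196)) = (√(1128038/1145) + 2402)/(332 - 1/196) = (√1291603510/1145 + 2402)/(65071/196) = (2402 + √1291603510/1145)*(196/65071) = 470792/65071 + 196*√1291603510/74506295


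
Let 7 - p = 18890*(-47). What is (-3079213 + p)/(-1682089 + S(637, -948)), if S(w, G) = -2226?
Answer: 2191376/1684315 ≈ 1.3010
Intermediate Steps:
p = 887837 (p = 7 - 18890*(-47) = 7 - 1*(-887830) = 7 + 887830 = 887837)
(-3079213 + p)/(-1682089 + S(637, -948)) = (-3079213 + 887837)/(-1682089 - 2226) = -2191376/(-1684315) = -2191376*(-1/1684315) = 2191376/1684315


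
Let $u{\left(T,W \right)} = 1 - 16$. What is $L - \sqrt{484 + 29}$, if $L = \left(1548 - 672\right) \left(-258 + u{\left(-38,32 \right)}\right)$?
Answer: $-239148 - 3 \sqrt{57} \approx -2.3917 \cdot 10^{5}$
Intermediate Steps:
$u{\left(T,W \right)} = -15$ ($u{\left(T,W \right)} = 1 - 16 = -15$)
$L = -239148$ ($L = \left(1548 - 672\right) \left(-258 - 15\right) = 876 \left(-273\right) = -239148$)
$L - \sqrt{484 + 29} = -239148 - \sqrt{484 + 29} = -239148 - \sqrt{513} = -239148 - 3 \sqrt{57}$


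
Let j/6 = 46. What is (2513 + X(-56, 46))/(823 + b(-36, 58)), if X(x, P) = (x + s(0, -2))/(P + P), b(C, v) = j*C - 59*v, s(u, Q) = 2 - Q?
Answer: -57786/288305 ≈ -0.20043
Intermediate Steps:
j = 276 (j = 6*46 = 276)
b(C, v) = -59*v + 276*C (b(C, v) = 276*C - 59*v = -59*v + 276*C)
X(x, P) = (4 + x)/(2*P) (X(x, P) = (x + (2 - 1*(-2)))/(P + P) = (x + (2 + 2))/((2*P)) = (x + 4)*(1/(2*P)) = (4 + x)*(1/(2*P)) = (4 + x)/(2*P))
(2513 + X(-56, 46))/(823 + b(-36, 58)) = (2513 + (½)*(4 - 56)/46)/(823 + (-59*58 + 276*(-36))) = (2513 + (½)*(1/46)*(-52))/(823 + (-3422 - 9936)) = (2513 - 13/23)/(823 - 13358) = (57786/23)/(-12535) = (57786/23)*(-1/12535) = -57786/288305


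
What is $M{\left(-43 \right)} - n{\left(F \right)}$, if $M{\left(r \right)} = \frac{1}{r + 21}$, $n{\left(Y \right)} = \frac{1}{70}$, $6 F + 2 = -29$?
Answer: $- \frac{23}{385} \approx -0.05974$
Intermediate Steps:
$F = - \frac{31}{6}$ ($F = - \frac{1}{3} + \frac{1}{6} \left(-29\right) = - \frac{1}{3} - \frac{29}{6} = - \frac{31}{6} \approx -5.1667$)
$n{\left(Y \right)} = \frac{1}{70}$
$M{\left(r \right)} = \frac{1}{21 + r}$
$M{\left(-43 \right)} - n{\left(F \right)} = \frac{1}{21 - 43} - \frac{1}{70} = \frac{1}{-22} - \frac{1}{70} = - \frac{1}{22} - \frac{1}{70} = - \frac{23}{385}$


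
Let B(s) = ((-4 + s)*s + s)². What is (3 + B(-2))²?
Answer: 10609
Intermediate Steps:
B(s) = (s + s*(-4 + s))² (B(s) = (s*(-4 + s) + s)² = (s + s*(-4 + s))²)
(3 + B(-2))² = (3 + (-2)²*(-3 - 2)²)² = (3 + 4*(-5)²)² = (3 + 4*25)² = (3 + 100)² = 103² = 10609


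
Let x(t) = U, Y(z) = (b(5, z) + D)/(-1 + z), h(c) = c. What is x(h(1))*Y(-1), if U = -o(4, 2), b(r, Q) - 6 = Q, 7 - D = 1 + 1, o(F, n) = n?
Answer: 10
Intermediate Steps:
D = 5 (D = 7 - (1 + 1) = 7 - 1*2 = 7 - 2 = 5)
b(r, Q) = 6 + Q
Y(z) = (11 + z)/(-1 + z) (Y(z) = ((6 + z) + 5)/(-1 + z) = (11 + z)/(-1 + z))
U = -2 (U = -1*2 = -2)
x(t) = -2
x(h(1))*Y(-1) = -2*(11 - 1)/(-1 - 1) = -2*10/(-2) = -(-1)*10 = -2*(-5) = 10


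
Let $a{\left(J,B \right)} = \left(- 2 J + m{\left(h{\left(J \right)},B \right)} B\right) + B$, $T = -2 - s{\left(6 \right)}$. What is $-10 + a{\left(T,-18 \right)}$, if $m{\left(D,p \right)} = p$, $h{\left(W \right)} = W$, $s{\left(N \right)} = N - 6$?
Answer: $300$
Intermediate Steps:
$s{\left(N \right)} = -6 + N$ ($s{\left(N \right)} = N - 6 = -6 + N$)
$T = -2$ ($T = -2 - \left(-6 + 6\right) = -2 - 0 = -2 + 0 = -2$)
$a{\left(J,B \right)} = B + B^{2} - 2 J$ ($a{\left(J,B \right)} = \left(- 2 J + B B\right) + B = \left(- 2 J + B^{2}\right) + B = \left(B^{2} - 2 J\right) + B = B + B^{2} - 2 J$)
$-10 + a{\left(T,-18 \right)} = -10 - \left(14 - 324\right) = -10 + \left(-18 + 324 + 4\right) = -10 + 310 = 300$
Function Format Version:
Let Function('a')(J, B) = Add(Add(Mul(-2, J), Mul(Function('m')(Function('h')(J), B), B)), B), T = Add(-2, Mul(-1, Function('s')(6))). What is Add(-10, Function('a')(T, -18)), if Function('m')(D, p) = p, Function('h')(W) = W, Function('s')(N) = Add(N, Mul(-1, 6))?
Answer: 300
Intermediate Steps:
Function('s')(N) = Add(-6, N) (Function('s')(N) = Add(N, -6) = Add(-6, N))
T = -2 (T = Add(-2, Mul(-1, Add(-6, 6))) = Add(-2, Mul(-1, 0)) = Add(-2, 0) = -2)
Function('a')(J, B) = Add(B, Pow(B, 2), Mul(-2, J)) (Function('a')(J, B) = Add(Add(Mul(-2, J), Mul(B, B)), B) = Add(Add(Mul(-2, J), Pow(B, 2)), B) = Add(Add(Pow(B, 2), Mul(-2, J)), B) = Add(B, Pow(B, 2), Mul(-2, J)))
Add(-10, Function('a')(T, -18)) = Add(-10, Add(-18, Pow(-18, 2), Mul(-2, -2))) = Add(-10, Add(-18, 324, 4)) = Add(-10, 310) = 300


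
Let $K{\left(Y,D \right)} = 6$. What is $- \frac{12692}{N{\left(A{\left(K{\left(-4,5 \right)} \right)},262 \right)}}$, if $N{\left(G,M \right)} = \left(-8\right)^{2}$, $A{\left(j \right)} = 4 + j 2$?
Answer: $- \frac{3173}{16} \approx -198.31$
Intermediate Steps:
$A{\left(j \right)} = 4 + 2 j$
$N{\left(G,M \right)} = 64$
$- \frac{12692}{N{\left(A{\left(K{\left(-4,5 \right)} \right)},262 \right)}} = - \frac{12692}{64} = \left(-12692\right) \frac{1}{64} = - \frac{3173}{16}$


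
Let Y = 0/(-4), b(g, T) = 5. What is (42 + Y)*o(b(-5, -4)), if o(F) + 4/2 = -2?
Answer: -168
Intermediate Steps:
Y = 0 (Y = 0*(-1/4) = 0)
o(F) = -4 (o(F) = -2 - 2 = -4)
(42 + Y)*o(b(-5, -4)) = (42 + 0)*(-4) = 42*(-4) = -168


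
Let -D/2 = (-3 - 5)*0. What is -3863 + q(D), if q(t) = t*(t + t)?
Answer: -3863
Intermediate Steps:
D = 0 (D = -2*(-3 - 5)*0 = -(-16)*0 = -2*0 = 0)
q(t) = 2*t**2 (q(t) = t*(2*t) = 2*t**2)
-3863 + q(D) = -3863 + 2*0**2 = -3863 + 2*0 = -3863 + 0 = -3863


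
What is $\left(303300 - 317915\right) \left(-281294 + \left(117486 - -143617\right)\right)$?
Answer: $295091465$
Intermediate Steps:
$\left(303300 - 317915\right) \left(-281294 + \left(117486 - -143617\right)\right) = - 14615 \left(-281294 + \left(117486 + 143617\right)\right) = - 14615 \left(-281294 + 261103\right) = \left(-14615\right) \left(-20191\right) = 295091465$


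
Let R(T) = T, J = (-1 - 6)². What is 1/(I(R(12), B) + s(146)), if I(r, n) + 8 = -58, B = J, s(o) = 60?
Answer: -⅙ ≈ -0.16667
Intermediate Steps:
J = 49 (J = (-7)² = 49)
B = 49
I(r, n) = -66 (I(r, n) = -8 - 58 = -66)
1/(I(R(12), B) + s(146)) = 1/(-66 + 60) = 1/(-6) = -⅙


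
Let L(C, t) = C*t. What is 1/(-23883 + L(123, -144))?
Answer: -1/41595 ≈ -2.4041e-5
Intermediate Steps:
1/(-23883 + L(123, -144)) = 1/(-23883 + 123*(-144)) = 1/(-23883 - 17712) = 1/(-41595) = -1/41595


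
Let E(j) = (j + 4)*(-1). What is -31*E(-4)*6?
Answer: 0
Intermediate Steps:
E(j) = -4 - j (E(j) = (4 + j)*(-1) = -4 - j)
-31*E(-4)*6 = -31*(-4 - 1*(-4))*6 = -31*(-4 + 4)*6 = -31*0*6 = 0*6 = 0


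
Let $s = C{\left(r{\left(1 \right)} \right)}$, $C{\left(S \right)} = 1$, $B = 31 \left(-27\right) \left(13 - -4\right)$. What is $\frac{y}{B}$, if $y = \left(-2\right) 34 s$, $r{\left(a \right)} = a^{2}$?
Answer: $\frac{4}{837} \approx 0.004779$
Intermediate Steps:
$B = -14229$ ($B = - 837 \left(13 + 4\right) = \left(-837\right) 17 = -14229$)
$s = 1$
$y = -68$ ($y = \left(-2\right) 34 \cdot 1 = \left(-68\right) 1 = -68$)
$\frac{y}{B} = - \frac{68}{-14229} = \left(-68\right) \left(- \frac{1}{14229}\right) = \frac{4}{837}$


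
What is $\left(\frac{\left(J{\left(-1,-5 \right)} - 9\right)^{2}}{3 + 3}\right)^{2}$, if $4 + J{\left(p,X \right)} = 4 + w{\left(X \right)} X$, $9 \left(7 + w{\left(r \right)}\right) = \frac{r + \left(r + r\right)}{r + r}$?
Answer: $\frac{519885601}{46656} \approx 11143.0$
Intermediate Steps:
$w{\left(r \right)} = - \frac{41}{6}$ ($w{\left(r \right)} = -7 + \frac{\left(r + \left(r + r\right)\right) \frac{1}{r + r}}{9} = -7 + \frac{\left(r + 2 r\right) \frac{1}{2 r}}{9} = -7 + \frac{3 r \frac{1}{2 r}}{9} = -7 + \frac{1}{9} \cdot \frac{3}{2} = -7 + \frac{1}{6} = - \frac{41}{6}$)
$J{\left(p,X \right)} = - \frac{41 X}{6}$ ($J{\left(p,X \right)} = -4 - \left(-4 + \frac{41 X}{6}\right) = - \frac{41 X}{6}$)
$\left(\frac{\left(J{\left(-1,-5 \right)} - 9\right)^{2}}{3 + 3}\right)^{2} = \left(\frac{\left(\left(- \frac{41}{6}\right) \left(-5\right) - 9\right)^{2}}{3 + 3}\right)^{2} = \left(\frac{\left(\frac{205}{6} - 9\right)^{2}}{6}\right)^{2} = \left(\left(\frac{151}{6}\right)^{2} \cdot \frac{1}{6}\right)^{2} = \left(\frac{22801}{36} \cdot \frac{1}{6}\right)^{2} = \left(\frac{22801}{216}\right)^{2} = \frac{519885601}{46656}$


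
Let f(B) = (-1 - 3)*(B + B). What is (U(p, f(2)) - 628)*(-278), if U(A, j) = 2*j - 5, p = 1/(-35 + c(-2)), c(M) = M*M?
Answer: 184870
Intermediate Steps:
c(M) = M**2
f(B) = -8*B
p = -1/31 (p = 1/(-35 + (-2)**2) = 1/(-35 + 4) = 1/(-31) = -1/31 ≈ -0.032258)
U(A, j) = -5 + 2*j
(U(p, f(2)) - 628)*(-278) = ((-5 + 2*(-8*2)) - 628)*(-278) = ((-5 + 2*(-16)) - 628)*(-278) = ((-5 - 32) - 628)*(-278) = (-37 - 628)*(-278) = -665*(-278) = 184870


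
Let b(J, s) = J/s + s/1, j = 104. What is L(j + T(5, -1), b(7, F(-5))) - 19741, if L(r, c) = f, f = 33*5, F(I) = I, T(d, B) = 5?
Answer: -19576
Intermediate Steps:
b(J, s) = s + J/s (b(J, s) = J/s + s*1 = J/s + s = s + J/s)
f = 165
L(r, c) = 165
L(j + T(5, -1), b(7, F(-5))) - 19741 = 165 - 19741 = -19576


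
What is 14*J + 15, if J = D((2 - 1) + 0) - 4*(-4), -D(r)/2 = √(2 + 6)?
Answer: 239 - 56*√2 ≈ 159.80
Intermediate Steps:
D(r) = -4*√2 (D(r) = -2*√(2 + 6) = -4*√2)
J = 16 - 4*√2 (J = -4*√2 - 4*(-4) = -4*√2 + 16 = 16 - 4*√2 ≈ 10.343)
14*J + 15 = 14*(16 - 4*√2) + 15 = (224 - 56*√2) + 15 = 239 - 56*√2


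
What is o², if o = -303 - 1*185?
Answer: 238144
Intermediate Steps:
o = -488 (o = -303 - 185 = -488)
o² = (-488)² = 238144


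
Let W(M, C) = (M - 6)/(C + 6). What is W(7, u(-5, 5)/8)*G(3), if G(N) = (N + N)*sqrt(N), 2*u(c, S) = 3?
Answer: 32*sqrt(3)/33 ≈ 1.6796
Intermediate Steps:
u(c, S) = 3/2 (u(c, S) = (1/2)*3 = 3/2)
G(N) = 2*N**(3/2) (G(N) = (2*N)*sqrt(N) = 2*N**(3/2))
W(M, C) = (-6 + M)/(6 + C)
W(7, u(-5, 5)/8)*G(3) = ((-6 + 7)/(6 + (3/2)/8))*(2*3**(3/2)) = (1/(6 + (3/2)*(1/8)))*(2*(3*sqrt(3))) = (1/(6 + 3/16))*(6*sqrt(3)) = (1/(99/16))*(6*sqrt(3)) = ((16/99)*1)*(6*sqrt(3)) = 16*(6*sqrt(3))/99 = 32*sqrt(3)/33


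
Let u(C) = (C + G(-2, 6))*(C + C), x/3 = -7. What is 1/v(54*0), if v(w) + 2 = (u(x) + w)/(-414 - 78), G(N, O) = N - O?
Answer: -82/367 ≈ -0.22343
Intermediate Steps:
x = -21 (x = 3*(-7) = -21)
u(C) = 2*C*(-8 + C) (u(C) = (C + (-2 - 1*6))*(C + C) = (C + (-2 - 6))*(2*C) = (C - 8)*(2*C) = (-8 + C)*(2*C) = 2*C*(-8 + C))
v(w) = -367/82 - w/492 (v(w) = -2 + (2*(-21)*(-8 - 21) + w)/(-414 - 78) = -2 + (2*(-21)*(-29) + w)/(-492) = -2 + (1218 + w)*(-1/492) = -2 + (-203/82 - w/492) = -367/82 - w/492)
1/v(54*0) = 1/(-367/82 - 9*0/82) = 1/(-367/82 - 1/492*0) = 1/(-367/82 + 0) = 1/(-367/82) = -82/367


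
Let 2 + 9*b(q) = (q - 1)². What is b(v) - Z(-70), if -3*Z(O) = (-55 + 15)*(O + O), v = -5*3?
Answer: 17054/9 ≈ 1894.9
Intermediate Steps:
v = -15
Z(O) = 80*O/3 (Z(O) = -(-55 + 15)*(O + O)/3 = -(-40)*2*O/3 = -(-80)*O/3 = 80*O/3)
b(q) = -2/9 + (-1 + q)²/9 (b(q) = -2/9 + (q - 1)²/9 = -2/9 + (-1 + q)²/9)
b(v) - Z(-70) = (-2/9 + (-1 - 15)²/9) - 80*(-70)/3 = (-2/9 + (⅑)*(-16)²) - 1*(-5600/3) = (-2/9 + (⅑)*256) + 5600/3 = (-2/9 + 256/9) + 5600/3 = 254/9 + 5600/3 = 17054/9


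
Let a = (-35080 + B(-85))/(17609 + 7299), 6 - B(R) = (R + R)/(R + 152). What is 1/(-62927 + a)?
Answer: -417209/26254298190 ≈ -1.5891e-5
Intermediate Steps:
B(R) = 6 - 2*R/(152 + R) (B(R) = 6 - (R + R)/(R + 152) = 6 - 2*R/(152 + R))
a = -587447/417209 (a = (-35080 + 4*(228 - 85)/(152 - 85))/(17609 + 7299) = (-35080 + 4*143/67)/24908 = (-35080 + 4*(1/67)*143)*(1/24908) = (-35080 + 572/67)*(1/24908) = -2349788/67*1/24908 = -587447/417209 ≈ -1.4080)
1/(-62927 + a) = 1/(-62927 - 587447/417209) = 1/(-26254298190/417209) = -417209/26254298190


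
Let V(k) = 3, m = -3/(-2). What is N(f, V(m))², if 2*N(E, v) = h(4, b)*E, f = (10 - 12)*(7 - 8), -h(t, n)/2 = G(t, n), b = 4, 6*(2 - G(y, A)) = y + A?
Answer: 16/9 ≈ 1.7778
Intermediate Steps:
m = 3/2 (m = -3*(-½) = 3/2 ≈ 1.5000)
G(y, A) = 2 - A/6 - y/6 (G(y, A) = 2 - (y + A)/6 = 2 - (A + y)/6 = 2 + (-A/6 - y/6) = 2 - A/6 - y/6)
h(t, n) = -4 + n/3 + t/3 (h(t, n) = -2*(2 - n/6 - t/6) = -4 + n/3 + t/3)
f = 2 (f = -2*(-1) = 2)
N(E, v) = -2*E/3 (N(E, v) = ((-4 + (⅓)*4 + (⅓)*4)*E)/2 = ((-4 + 4/3 + 4/3)*E)/2 = (-4*E/3)/2 = -2*E/3)
N(f, V(m))² = (-⅔*2)² = (-4/3)² = 16/9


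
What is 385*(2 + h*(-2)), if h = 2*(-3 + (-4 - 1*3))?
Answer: 16170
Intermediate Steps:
h = -20 (h = 2*(-3 + (-4 - 3)) = 2*(-3 - 7) = 2*(-10) = -20)
385*(2 + h*(-2)) = 385*(2 - 20*(-2)) = 385*(2 + 40) = 385*42 = 16170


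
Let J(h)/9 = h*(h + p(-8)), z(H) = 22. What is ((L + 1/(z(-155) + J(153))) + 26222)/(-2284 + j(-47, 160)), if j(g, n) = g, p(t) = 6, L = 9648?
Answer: -2618091517/170135805 ≈ -15.388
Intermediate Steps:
J(h) = 9*h*(6 + h) (J(h) = 9*(h*(h + 6)) = 9*(h*(6 + h)) = 9*h*(6 + h))
((L + 1/(z(-155) + J(153))) + 26222)/(-2284 + j(-47, 160)) = ((9648 + 1/(22 + 9*153*(6 + 153))) + 26222)/(-2284 - 47) = ((9648 + 1/(22 + 9*153*159)) + 26222)/(-2331) = ((9648 + 1/(22 + 218943)) + 26222)*(-1/2331) = ((9648 + 1/218965) + 26222)*(-1/2331) = (2112574321/218965 + 26222)*(-1/2331) = (7854274551/218965)*(-1/2331) = -2618091517/170135805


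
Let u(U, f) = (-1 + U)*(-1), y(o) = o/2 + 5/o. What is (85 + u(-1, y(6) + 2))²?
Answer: 7569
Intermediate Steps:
y(o) = o/2 + 5/o (y(o) = o*(½) + 5/o = o/2 + 5/o)
u(U, f) = 1 - U
(85 + u(-1, y(6) + 2))² = (85 + (1 - 1*(-1)))² = (85 + (1 + 1))² = (85 + 2)² = 87² = 7569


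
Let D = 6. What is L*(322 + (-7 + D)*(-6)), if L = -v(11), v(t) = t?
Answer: -3608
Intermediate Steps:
L = -11 (L = -1*11 = -11)
L*(322 + (-7 + D)*(-6)) = -11*(322 + (-7 + 6)*(-6)) = -11*(322 - 1*(-6)) = -11*(322 + 6) = -11*328 = -3608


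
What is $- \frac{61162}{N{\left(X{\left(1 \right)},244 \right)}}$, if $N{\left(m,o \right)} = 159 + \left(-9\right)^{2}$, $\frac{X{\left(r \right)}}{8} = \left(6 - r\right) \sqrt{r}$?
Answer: $- \frac{30581}{120} \approx -254.84$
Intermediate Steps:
$X{\left(r \right)} = 8 \sqrt{r} \left(6 - r\right)$ ($X{\left(r \right)} = 8 \left(6 - r\right) \sqrt{r} = 8 \sqrt{r} \left(6 - r\right)$)
$N{\left(m,o \right)} = 240$ ($N{\left(m,o \right)} = 159 + 81 = 240$)
$- \frac{61162}{N{\left(X{\left(1 \right)},244 \right)}} = - \frac{61162}{240} = \left(-61162\right) \frac{1}{240} = - \frac{30581}{120}$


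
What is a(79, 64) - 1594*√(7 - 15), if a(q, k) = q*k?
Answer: 5056 - 3188*I*√2 ≈ 5056.0 - 4508.5*I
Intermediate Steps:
a(q, k) = k*q
a(79, 64) - 1594*√(7 - 15) = 64*79 - 1594*√(7 - 15) = 5056 - 3188*I*√2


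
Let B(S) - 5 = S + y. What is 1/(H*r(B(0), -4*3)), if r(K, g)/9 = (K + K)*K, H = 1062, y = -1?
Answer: 1/305856 ≈ 3.2695e-6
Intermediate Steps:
B(S) = 4 + S (B(S) = 5 + (S - 1) = 5 + (-1 + S) = 4 + S)
r(K, g) = 18*K² (r(K, g) = 9*((K + K)*K) = 9*((2*K)*K) = 9*(2*K²) = 18*K²)
1/(H*r(B(0), -4*3)) = 1/(1062*(18*(4 + 0)²)) = 1/(1062*(18*4²)) = 1/(1062*(18*16)) = 1/(1062*288) = 1/305856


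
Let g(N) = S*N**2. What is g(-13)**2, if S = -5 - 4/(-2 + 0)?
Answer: 257049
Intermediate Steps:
S = -3 (S = -5 - 4/(-2) = -5 - 1/2*(-4) = -5 + 2 = -3)
g(N) = -3*N**2
g(-13)**2 = (-3*(-13)**2)**2 = (-3*169)**2 = (-507)**2 = 257049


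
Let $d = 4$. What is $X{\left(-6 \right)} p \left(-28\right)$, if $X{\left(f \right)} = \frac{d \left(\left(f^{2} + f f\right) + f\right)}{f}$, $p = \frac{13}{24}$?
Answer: $\frac{2002}{3} \approx 667.33$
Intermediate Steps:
$p = \frac{13}{24}$ ($p = 13 \cdot \frac{1}{24} = \frac{13}{24} \approx 0.54167$)
$X{\left(f \right)} = \frac{4 f + 8 f^{2}}{f}$ ($X{\left(f \right)} = \frac{4 \left(\left(f^{2} + f f\right) + f\right)}{f} = \frac{4 \left(\left(f^{2} + f^{2}\right) + f\right)}{f} = \frac{4 \left(2 f^{2} + f\right)}{f} = \frac{4 \left(f + 2 f^{2}\right)}{f} = \frac{4 f + 8 f^{2}}{f}$)
$X{\left(-6 \right)} p \left(-28\right) = \left(4 + 8 \left(-6\right)\right) \frac{13}{24} \left(-28\right) = \left(4 - 48\right) \frac{13}{24} \left(-28\right) = \left(-44\right) \frac{13}{24} \left(-28\right) = \left(- \frac{143}{6}\right) \left(-28\right) = \frac{2002}{3}$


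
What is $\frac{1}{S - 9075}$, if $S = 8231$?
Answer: $- \frac{1}{844} \approx -0.0011848$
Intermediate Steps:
$\frac{1}{S - 9075} = \frac{1}{8231 - 9075} = \frac{1}{-844} = - \frac{1}{844}$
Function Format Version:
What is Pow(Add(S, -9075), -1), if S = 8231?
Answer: Rational(-1, 844) ≈ -0.0011848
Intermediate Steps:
Pow(Add(S, -9075), -1) = Pow(Add(8231, -9075), -1) = Pow(-844, -1) = Rational(-1, 844)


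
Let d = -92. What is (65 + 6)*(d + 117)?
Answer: 1775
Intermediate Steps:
(65 + 6)*(d + 117) = (65 + 6)*(-92 + 117) = 71*25 = 1775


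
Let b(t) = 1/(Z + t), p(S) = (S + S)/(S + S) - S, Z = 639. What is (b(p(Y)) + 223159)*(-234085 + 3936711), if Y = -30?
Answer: 276801897555203/335 ≈ 8.2627e+11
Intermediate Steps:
p(S) = 1 - S (p(S) = (2*S)/((2*S)) - S = (2*S)*(1/(2*S)) - S = 1 - S)
b(t) = 1/(639 + t)
(b(p(Y)) + 223159)*(-234085 + 3936711) = (1/(639 + (1 - 1*(-30))) + 223159)*(-234085 + 3936711) = (1/(639 + (1 + 30)) + 223159)*3702626 = (1/(639 + 31) + 223159)*3702626 = (1/670 + 223159)*3702626 = (149516531/670)*3702626 = 276801897555203/335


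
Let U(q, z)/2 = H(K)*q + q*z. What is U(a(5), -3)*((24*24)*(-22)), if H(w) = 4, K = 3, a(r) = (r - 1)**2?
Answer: -405504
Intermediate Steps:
a(r) = (-1 + r)**2
U(q, z) = 8*q + 2*q*z (U(q, z) = 2*(4*q + q*z) = 8*q + 2*q*z)
U(a(5), -3)*((24*24)*(-22)) = (2*(-1 + 5)**2*(4 - 3))*((24*24)*(-22)) = (2*4**2*1)*(576*(-22)) = (2*16*1)*(-12672) = 32*(-12672) = -405504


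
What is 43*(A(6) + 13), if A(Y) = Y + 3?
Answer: 946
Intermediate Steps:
A(Y) = 3 + Y
43*(A(6) + 13) = 43*((3 + 6) + 13) = 43*(9 + 13) = 43*22 = 946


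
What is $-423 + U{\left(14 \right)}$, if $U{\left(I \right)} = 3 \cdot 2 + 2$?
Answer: $-415$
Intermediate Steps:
$U{\left(I \right)} = 8$ ($U{\left(I \right)} = 6 + 2 = 8$)
$-423 + U{\left(14 \right)} = -423 + 8 = -415$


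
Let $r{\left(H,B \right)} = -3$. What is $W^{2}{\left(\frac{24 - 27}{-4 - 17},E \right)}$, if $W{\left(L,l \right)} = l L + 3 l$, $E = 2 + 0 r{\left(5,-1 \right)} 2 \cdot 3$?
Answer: $\frac{1936}{49} \approx 39.51$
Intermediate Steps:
$E = 2$ ($E = 2 + 0 \left(-3\right) 2 \cdot 3 = 2 + 0 \cdot 2 \cdot 3 = 2 + 0 \cdot 3 = 2 + 0 = 2$)
$W{\left(L,l \right)} = 3 l + L l$ ($W{\left(L,l \right)} = L l + 3 l = 3 l + L l$)
$W^{2}{\left(\frac{24 - 27}{-4 - 17},E \right)} = \left(2 \left(3 + \frac{24 - 27}{-4 - 17}\right)\right)^{2} = \left(2 \left(3 - \frac{3}{-21}\right)\right)^{2} = \left(2 \left(3 - - \frac{1}{7}\right)\right)^{2} = \left(2 \left(3 + \frac{1}{7}\right)\right)^{2} = \left(2 \cdot \frac{22}{7}\right)^{2} = \left(\frac{44}{7}\right)^{2} = \frac{1936}{49}$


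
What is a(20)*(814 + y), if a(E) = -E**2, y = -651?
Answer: -65200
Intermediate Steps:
a(20)*(814 + y) = (-1*20**2)*(814 - 651) = -1*400*163 = -400*163 = -65200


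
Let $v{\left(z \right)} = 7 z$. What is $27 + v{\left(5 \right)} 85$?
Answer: $3002$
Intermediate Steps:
$27 + v{\left(5 \right)} 85 = 27 + 7 \cdot 5 \cdot 85 = 27 + 35 \cdot 85 = 27 + 2975 = 3002$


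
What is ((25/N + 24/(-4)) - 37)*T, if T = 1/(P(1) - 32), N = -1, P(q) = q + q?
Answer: 34/15 ≈ 2.2667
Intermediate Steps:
P(q) = 2*q
T = -1/30 (T = 1/(2*1 - 32) = 1/(2 - 32) = 1/(-30) = -1/30 ≈ -0.033333)
((25/N + 24/(-4)) - 37)*T = ((25/(-1) + 24/(-4)) - 37)*(-1/30) = ((25*(-1) + 24*(-1/4)) - 37)*(-1/30) = ((-25 - 6) - 37)*(-1/30) = (-31 - 37)*(-1/30) = -68*(-1/30) = 34/15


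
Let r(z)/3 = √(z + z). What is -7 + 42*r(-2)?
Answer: -7 + 252*I ≈ -7.0 + 252.0*I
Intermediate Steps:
r(z) = 3*√2*√z (r(z) = 3*√(z + z) = 3*√(2*z) = 3*(√2*√z) = 3*√2*√z)
-7 + 42*r(-2) = -7 + 42*(3*√2*√(-2)) = -7 + 42*(3*√2*(I*√2)) = -7 + 42*(6*I) = -7 + 252*I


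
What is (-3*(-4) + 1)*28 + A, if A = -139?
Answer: 225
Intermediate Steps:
(-3*(-4) + 1)*28 + A = (-3*(-4) + 1)*28 - 139 = (12 + 1)*28 - 139 = 13*28 - 139 = 364 - 139 = 225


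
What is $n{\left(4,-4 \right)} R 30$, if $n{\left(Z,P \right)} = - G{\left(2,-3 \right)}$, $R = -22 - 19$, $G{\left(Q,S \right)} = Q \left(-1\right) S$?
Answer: $7380$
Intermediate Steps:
$G{\left(Q,S \right)} = - Q S$
$R = -41$
$n{\left(Z,P \right)} = -6$ ($n{\left(Z,P \right)} = - \left(-1\right) 2 \left(-3\right) = \left(-1\right) 6 = -6$)
$n{\left(4,-4 \right)} R 30 = \left(-6\right) \left(-41\right) 30 = 246 \cdot 30 = 7380$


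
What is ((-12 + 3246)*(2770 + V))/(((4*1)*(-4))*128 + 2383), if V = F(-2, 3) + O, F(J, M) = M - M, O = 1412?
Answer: 13524588/335 ≈ 40372.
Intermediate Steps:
F(J, M) = 0
V = 1412 (V = 0 + 1412 = 1412)
((-12 + 3246)*(2770 + V))/(((4*1)*(-4))*128 + 2383) = ((-12 + 3246)*(2770 + 1412))/(((4*1)*(-4))*128 + 2383) = (3234*4182)/((4*(-4))*128 + 2383) = 13524588/(-16*128 + 2383) = 13524588/(-2048 + 2383) = 13524588/335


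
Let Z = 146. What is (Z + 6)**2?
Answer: 23104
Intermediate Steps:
(Z + 6)**2 = (146 + 6)**2 = 152**2 = 23104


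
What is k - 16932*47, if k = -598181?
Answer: -1393985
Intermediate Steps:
k - 16932*47 = -598181 - 16932*47 = -598181 - 795804 = -1393985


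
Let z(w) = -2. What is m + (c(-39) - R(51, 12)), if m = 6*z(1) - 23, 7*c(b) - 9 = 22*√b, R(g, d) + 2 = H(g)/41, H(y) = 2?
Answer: -9116/287 + 22*I*√39/7 ≈ -31.763 + 19.627*I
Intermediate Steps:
R(g, d) = -80/41 (R(g, d) = -2 + 2/41 = -80/41)
c(b) = 9/7 + 22*√b/7 (c(b) = 9/7 + (22*√b)/7 = 9/7 + 22*√b/7)
m = -35 (m = 6*(-2) - 23 = -12 - 23 = -35)
m + (c(-39) - R(51, 12)) = -35 + ((9/7 + 22*√(-39)/7) - 1*(-80/41)) = -35 + ((9/7 + 22*(I*√39)/7) + 80/41) = -35 + ((9/7 + 22*I*√39/7) + 80/41) = -35 + (929/287 + 22*I*√39/7) = -9116/287 + 22*I*√39/7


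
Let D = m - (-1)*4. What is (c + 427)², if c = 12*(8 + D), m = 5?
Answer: 398161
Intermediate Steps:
D = 9 (D = 5 - (-1)*4 = 5 - 1*(-4) = 5 + 4 = 9)
c = 204 (c = 12*(8 + 9) = 12*17 = 204)
(c + 427)² = (204 + 427)² = 631² = 398161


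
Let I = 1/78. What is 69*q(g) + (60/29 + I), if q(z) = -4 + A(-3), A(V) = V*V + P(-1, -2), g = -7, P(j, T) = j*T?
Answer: 1097255/2262 ≈ 485.08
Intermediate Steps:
P(j, T) = T*j
I = 1/78 ≈ 0.012821
A(V) = 2 + V² (A(V) = V*V - 2*(-1) = V² + 2 = 2 + V²)
q(z) = 7 (q(z) = -4 + (2 + (-3)²) = -4 + (2 + 9) = -4 + 11 = 7)
69*q(g) + (60/29 + I) = 69*7 + (60/29 + 1/78) = 483 + (60*(1/29) + 1/78) = 483 + (60/29 + 1/78) = 483 + 4709/2262 = 1097255/2262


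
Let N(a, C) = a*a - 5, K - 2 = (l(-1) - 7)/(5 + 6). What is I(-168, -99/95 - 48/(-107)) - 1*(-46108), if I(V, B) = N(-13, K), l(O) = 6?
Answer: 46272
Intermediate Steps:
K = 21/11 (K = 2 + (6 - 7)/(5 + 6) = 2 - 1/11 = 21/11 ≈ 1.9091)
N(a, C) = -5 + a**2 (N(a, C) = a**2 - 5 = -5 + a**2)
I(V, B) = 164 (I(V, B) = -5 + (-13)**2 = -5 + 169 = 164)
I(-168, -99/95 - 48/(-107)) - 1*(-46108) = 164 - 1*(-46108) = 164 + 46108 = 46272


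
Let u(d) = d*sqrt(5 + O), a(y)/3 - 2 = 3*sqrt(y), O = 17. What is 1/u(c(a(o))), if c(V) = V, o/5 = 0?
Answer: sqrt(22)/132 ≈ 0.035533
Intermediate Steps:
o = 0 (o = 5*0 = 0)
a(y) = 6 + 9*sqrt(y) (a(y) = 6 + 3*(3*sqrt(y)) = 6 + 9*sqrt(y))
u(d) = d*sqrt(22) (u(d) = d*sqrt(5 + 17) = d*sqrt(22))
1/u(c(a(o))) = 1/((6 + 9*sqrt(0))*sqrt(22)) = 1/((6 + 9*0)*sqrt(22)) = 1/((6 + 0)*sqrt(22)) = 1/(6*sqrt(22)) = sqrt(22)/132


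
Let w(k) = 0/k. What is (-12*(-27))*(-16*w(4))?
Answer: 0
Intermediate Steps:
w(k) = 0
(-12*(-27))*(-16*w(4)) = (-12*(-27))*(-16*0) = 324*(-4*0) = 324*0 = 0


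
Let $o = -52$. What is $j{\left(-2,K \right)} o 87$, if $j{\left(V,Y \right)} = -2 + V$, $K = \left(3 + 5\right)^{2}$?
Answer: $18096$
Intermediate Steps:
$K = 64$ ($K = 8^{2} = 64$)
$j{\left(-2,K \right)} o 87 = \left(-2 - 2\right) \left(\left(-52\right) 87\right) = \left(-4\right) \left(-4524\right) = 18096$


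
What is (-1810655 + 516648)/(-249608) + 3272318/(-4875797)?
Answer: 5492518697235/1217037937576 ≈ 4.5130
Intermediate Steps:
(-1810655 + 516648)/(-249608) + 3272318/(-4875797) = -1294007*(-1/249608) + 3272318*(-1/4875797) = 1294007/249608 - 3272318/4875797 = 5492518697235/1217037937576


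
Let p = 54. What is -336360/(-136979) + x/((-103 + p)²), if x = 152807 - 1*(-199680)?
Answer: 49090917133/328886579 ≈ 149.26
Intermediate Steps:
x = 352487 (x = 152807 + 199680 = 352487)
-336360/(-136979) + x/((-103 + p)²) = -336360/(-136979) + 352487/((-103 + 54)²) = -336360*(-1/136979) + 352487/((-49)²) = 336360/136979 + 352487/2401 = 49090917133/328886579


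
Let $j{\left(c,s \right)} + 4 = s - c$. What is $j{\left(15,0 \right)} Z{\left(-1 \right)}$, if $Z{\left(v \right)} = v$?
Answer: $19$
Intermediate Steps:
$j{\left(c,s \right)} = -4 + s - c$ ($j{\left(c,s \right)} = -4 - \left(c - s\right) = -4 + s - c$)
$j{\left(15,0 \right)} Z{\left(-1 \right)} = \left(-4 + 0 - 15\right) \left(-1\right) = \left(-19\right) \left(-1\right) = 19$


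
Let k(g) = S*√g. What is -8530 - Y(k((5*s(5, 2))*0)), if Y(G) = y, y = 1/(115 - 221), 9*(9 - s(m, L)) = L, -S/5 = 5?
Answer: -904179/106 ≈ -8530.0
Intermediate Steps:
S = -25 (S = -5*5 = -25)
s(m, L) = 9 - L/9
k(g) = -25*√g
y = -1/106 (y = 1/(-106) = -1/106 ≈ -0.0094340)
Y(G) = -1/106
-8530 - Y(k((5*s(5, 2))*0)) = -8530 - 1*(-1/106) = -8530 + 1/106 = -904179/106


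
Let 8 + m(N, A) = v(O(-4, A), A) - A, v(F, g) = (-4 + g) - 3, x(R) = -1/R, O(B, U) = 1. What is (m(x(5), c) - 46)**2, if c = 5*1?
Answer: 3721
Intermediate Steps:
v(F, g) = -7 + g
c = 5
m(N, A) = -15 (m(N, A) = -8 + ((-7 + A) - A) = -8 - 7 = -15)
(m(x(5), c) - 46)**2 = (-15 - 46)**2 = (-61)**2 = 3721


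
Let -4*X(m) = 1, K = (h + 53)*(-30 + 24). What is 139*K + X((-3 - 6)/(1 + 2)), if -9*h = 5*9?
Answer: -160129/4 ≈ -40032.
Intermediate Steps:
h = -5 (h = -5*9/9 = -⅑*45 = -5)
K = -288 (K = (-5 + 53)*(-30 + 24) = 48*(-6) = -288)
X(m) = -¼ (X(m) = -¼*1 = -¼)
139*K + X((-3 - 6)/(1 + 2)) = 139*(-288) - ¼ = -40032 - ¼ = -160129/4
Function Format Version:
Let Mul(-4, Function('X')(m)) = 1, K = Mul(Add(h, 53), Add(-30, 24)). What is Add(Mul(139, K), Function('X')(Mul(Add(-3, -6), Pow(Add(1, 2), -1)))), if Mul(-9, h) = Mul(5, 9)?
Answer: Rational(-160129, 4) ≈ -40032.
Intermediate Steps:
h = -5 (h = Mul(Rational(-1, 9), Mul(5, 9)) = Mul(Rational(-1, 9), 45) = -5)
K = -288 (K = Mul(Add(-5, 53), Add(-30, 24)) = Mul(48, -6) = -288)
Function('X')(m) = Rational(-1, 4) (Function('X')(m) = Mul(Rational(-1, 4), 1) = Rational(-1, 4))
Add(Mul(139, K), Function('X')(Mul(Add(-3, -6), Pow(Add(1, 2), -1)))) = Add(Mul(139, -288), Rational(-1, 4)) = Add(-40032, Rational(-1, 4)) = Rational(-160129, 4)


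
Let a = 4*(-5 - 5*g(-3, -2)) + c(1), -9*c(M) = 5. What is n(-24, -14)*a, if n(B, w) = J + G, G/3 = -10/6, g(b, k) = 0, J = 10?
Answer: -925/9 ≈ -102.78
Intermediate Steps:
c(M) = -5/9 (c(M) = -⅑*5 = -5/9)
G = -5 (G = 3*(-10/6) = 3*(-10*⅙) = 3*(-5/3) = -5)
a = -185/9 (a = 4*(-5 - 5*0) - 5/9 = 4*(-5 + 0) - 5/9 = 4*(-5) - 5/9 = -20 - 5/9 = -185/9 ≈ -20.556)
n(B, w) = 5 (n(B, w) = 10 - 5 = 5)
n(-24, -14)*a = 5*(-185/9) = -925/9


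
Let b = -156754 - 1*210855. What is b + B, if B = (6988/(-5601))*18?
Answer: -686367931/1867 ≈ -3.6763e+5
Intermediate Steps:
B = -41928/1867 (B = (6988*(-1/5601))*18 = -6988/5601*18 = -41928/1867 ≈ -22.457)
b = -367609 (b = -156754 - 210855 = -367609)
b + B = -367609 - 41928/1867 = -686367931/1867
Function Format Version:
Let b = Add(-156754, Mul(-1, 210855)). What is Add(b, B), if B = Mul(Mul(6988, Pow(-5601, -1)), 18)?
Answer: Rational(-686367931, 1867) ≈ -3.6763e+5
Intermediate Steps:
B = Rational(-41928, 1867) (B = Mul(Mul(6988, Rational(-1, 5601)), 18) = Mul(Rational(-6988, 5601), 18) = Rational(-41928, 1867) ≈ -22.457)
b = -367609 (b = Add(-156754, -210855) = -367609)
Add(b, B) = Add(-367609, Rational(-41928, 1867)) = Rational(-686367931, 1867)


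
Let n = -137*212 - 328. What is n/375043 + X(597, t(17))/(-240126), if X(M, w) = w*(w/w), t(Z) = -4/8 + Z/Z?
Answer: -14106336787/180115150836 ≈ -0.078318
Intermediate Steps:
t(Z) = ½ (t(Z) = -4*⅛ + 1 = -½ + 1 = ½)
X(M, w) = w (X(M, w) = w*1 = w)
n = -29372 (n = -29044 - 328 = -29372)
n/375043 + X(597, t(17))/(-240126) = -29372/375043 + (½)/(-240126) = -29372*1/375043 + (½)*(-1/240126) = -29372/375043 - 1/480252 = -14106336787/180115150836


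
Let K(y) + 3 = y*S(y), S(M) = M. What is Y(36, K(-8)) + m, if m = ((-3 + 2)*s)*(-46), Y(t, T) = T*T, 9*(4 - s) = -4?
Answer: 35329/9 ≈ 3925.4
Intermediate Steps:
s = 40/9 (s = 4 - ⅑*(-4) = 4 + 4/9 = 40/9 ≈ 4.4444)
K(y) = -3 + y² (K(y) = -3 + y*y = -3 + y²)
Y(t, T) = T²
m = 1840/9 (m = ((-3 + 2)*(40/9))*(-46) = -1*40/9*(-46) = -40/9*(-46) = 1840/9 ≈ 204.44)
Y(36, K(-8)) + m = (-3 + (-8)²)² + 1840/9 = (-3 + 64)² + 1840/9 = 61² + 1840/9 = 3721 + 1840/9 = 35329/9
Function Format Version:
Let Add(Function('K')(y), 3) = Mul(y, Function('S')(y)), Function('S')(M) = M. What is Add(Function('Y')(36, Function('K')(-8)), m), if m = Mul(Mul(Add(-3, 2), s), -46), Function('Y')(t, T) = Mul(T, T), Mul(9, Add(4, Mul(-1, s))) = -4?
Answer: Rational(35329, 9) ≈ 3925.4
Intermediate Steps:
s = Rational(40, 9) (s = Add(4, Mul(Rational(-1, 9), -4)) = Add(4, Rational(4, 9)) = Rational(40, 9) ≈ 4.4444)
Function('K')(y) = Add(-3, Pow(y, 2)) (Function('K')(y) = Add(-3, Mul(y, y)) = Add(-3, Pow(y, 2)))
Function('Y')(t, T) = Pow(T, 2)
m = Rational(1840, 9) (m = Mul(Mul(Add(-3, 2), Rational(40, 9)), -46) = Mul(Mul(-1, Rational(40, 9)), -46) = Mul(Rational(-40, 9), -46) = Rational(1840, 9) ≈ 204.44)
Add(Function('Y')(36, Function('K')(-8)), m) = Add(Pow(Add(-3, Pow(-8, 2)), 2), Rational(1840, 9)) = Add(Pow(Add(-3, 64), 2), Rational(1840, 9)) = Add(Pow(61, 2), Rational(1840, 9)) = Add(3721, Rational(1840, 9)) = Rational(35329, 9)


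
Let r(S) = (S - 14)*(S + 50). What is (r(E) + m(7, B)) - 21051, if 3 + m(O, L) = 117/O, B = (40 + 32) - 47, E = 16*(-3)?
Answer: -148129/7 ≈ -21161.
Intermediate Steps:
E = -48
B = 25 (B = 72 - 47 = 25)
m(O, L) = -3 + 117/O
r(S) = (-14 + S)*(50 + S)
(r(E) + m(7, B)) - 21051 = ((-700 + (-48)² + 36*(-48)) + (-3 + 117/7)) - 21051 = ((-700 + 2304 - 1728) + (-3 + 117*(⅐))) - 21051 = (-124 + (-3 + 117/7)) - 21051 = (-124 + 96/7) - 21051 = -772/7 - 21051 = -148129/7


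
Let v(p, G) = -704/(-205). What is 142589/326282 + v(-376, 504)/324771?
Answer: 9493527986923/21723220941510 ≈ 0.43702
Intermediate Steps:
v(p, G) = 704/205 (v(p, G) = -704*(-1/205) = 704/205)
142589/326282 + v(-376, 504)/324771 = 142589/326282 + (704/205)/324771 = 142589*(1/326282) + (704/205)*(1/324771) = 142589/326282 + 704/66578055 = 9493527986923/21723220941510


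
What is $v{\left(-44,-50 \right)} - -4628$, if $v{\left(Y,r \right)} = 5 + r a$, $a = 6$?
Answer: $4333$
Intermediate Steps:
$v{\left(Y,r \right)} = 5 + 6 r$ ($v{\left(Y,r \right)} = 5 + r 6 = 5 + 6 r$)
$v{\left(-44,-50 \right)} - -4628 = \left(5 + 6 \left(-50\right)\right) - -4628 = \left(5 - 300\right) + 4628 = -295 + 4628 = 4333$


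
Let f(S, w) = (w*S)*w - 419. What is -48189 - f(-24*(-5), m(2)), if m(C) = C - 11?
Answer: -57490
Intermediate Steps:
m(C) = -11 + C
f(S, w) = -419 + S*w² (f(S, w) = (S*w)*w - 419 = S*w² - 419 = -419 + S*w²)
-48189 - f(-24*(-5), m(2)) = -48189 - (-419 + (-24*(-5))*(-11 + 2)²) = -48189 - (-419 + 120*(-9)²) = -48189 - (-419 + 120*81) = -48189 - (-419 + 9720) = -48189 - 1*9301 = -48189 - 9301 = -57490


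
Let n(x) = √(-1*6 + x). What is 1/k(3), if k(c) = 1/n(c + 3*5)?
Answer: 2*√3 ≈ 3.4641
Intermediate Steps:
n(x) = √(-6 + x)
k(c) = (9 + c)^(-½) (k(c) = 1/(√(-6 + (c + 3*5))) = 1/(√(-6 + (c + 15))) = 1/(√(-6 + (15 + c))) = 1/(√(9 + c)) = (9 + c)^(-½))
1/k(3) = 1/((9 + 3)^(-½)) = 1/(12^(-½)) = 1/(√3/6) = 2*√3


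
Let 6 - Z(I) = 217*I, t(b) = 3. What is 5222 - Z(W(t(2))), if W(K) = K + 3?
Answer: 6518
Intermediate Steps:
W(K) = 3 + K
Z(I) = 6 - 217*I
5222 - Z(W(t(2))) = 5222 - (6 - 217*(3 + 3)) = 5222 - (6 - 217*6) = 5222 - (6 - 1302) = 5222 - 1*(-1296) = 5222 + 1296 = 6518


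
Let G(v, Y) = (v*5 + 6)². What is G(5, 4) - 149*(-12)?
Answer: 2749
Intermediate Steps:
G(v, Y) = (6 + 5*v)² (G(v, Y) = (5*v + 6)² = (6 + 5*v)²)
G(5, 4) - 149*(-12) = (6 + 5*5)² - 149*(-12) = (6 + 25)² + 1788 = 31² + 1788 = 961 + 1788 = 2749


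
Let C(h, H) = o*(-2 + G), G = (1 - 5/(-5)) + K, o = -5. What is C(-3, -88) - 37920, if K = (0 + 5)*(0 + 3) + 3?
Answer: -38010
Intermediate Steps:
K = 18 (K = 5*3 + 3 = 15 + 3 = 18)
G = 20 (G = (1 - 5/(-5)) + 18 = (1 - 5*(-⅕)) + 18 = (1 + 1) + 18 = 2 + 18 = 20)
C(h, H) = -90 (C(h, H) = -5*(-2 + 20) = -5*18 = -90)
C(-3, -88) - 37920 = -90 - 37920 = -38010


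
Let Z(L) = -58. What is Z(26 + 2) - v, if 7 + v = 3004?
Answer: -3055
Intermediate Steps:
v = 2997 (v = -7 + 3004 = 2997)
Z(26 + 2) - v = -58 - 1*2997 = -58 - 2997 = -3055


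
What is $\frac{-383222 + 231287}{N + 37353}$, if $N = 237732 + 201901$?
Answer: $- \frac{151935}{476986} \approx -0.31853$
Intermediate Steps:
$N = 439633$
$\frac{-383222 + 231287}{N + 37353} = \frac{-383222 + 231287}{439633 + 37353} = - \frac{151935}{476986}$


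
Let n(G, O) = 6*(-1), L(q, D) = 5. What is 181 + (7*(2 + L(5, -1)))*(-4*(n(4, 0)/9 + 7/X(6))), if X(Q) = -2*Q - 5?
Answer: 20011/51 ≈ 392.37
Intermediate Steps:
X(Q) = -5 - 2*Q
n(G, O) = -6
181 + (7*(2 + L(5, -1)))*(-4*(n(4, 0)/9 + 7/X(6))) = 181 + (7*(2 + 5))*(-4*(-6/9 + 7/(-5 - 2*6))) = 181 + (7*7)*(-4*(-6*⅑ + 7/(-5 - 12))) = 181 + 49*(-4*(-⅔ + 7/(-17))) = 181 + 49*(-4*(-⅔ + 7*(-1/17))) = 181 + 49*(-4*(-⅔ - 7/17)) = 181 + 49*(-4*(-55/51)) = 181 + 49*(220/51) = 181 + 10780/51 = 20011/51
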